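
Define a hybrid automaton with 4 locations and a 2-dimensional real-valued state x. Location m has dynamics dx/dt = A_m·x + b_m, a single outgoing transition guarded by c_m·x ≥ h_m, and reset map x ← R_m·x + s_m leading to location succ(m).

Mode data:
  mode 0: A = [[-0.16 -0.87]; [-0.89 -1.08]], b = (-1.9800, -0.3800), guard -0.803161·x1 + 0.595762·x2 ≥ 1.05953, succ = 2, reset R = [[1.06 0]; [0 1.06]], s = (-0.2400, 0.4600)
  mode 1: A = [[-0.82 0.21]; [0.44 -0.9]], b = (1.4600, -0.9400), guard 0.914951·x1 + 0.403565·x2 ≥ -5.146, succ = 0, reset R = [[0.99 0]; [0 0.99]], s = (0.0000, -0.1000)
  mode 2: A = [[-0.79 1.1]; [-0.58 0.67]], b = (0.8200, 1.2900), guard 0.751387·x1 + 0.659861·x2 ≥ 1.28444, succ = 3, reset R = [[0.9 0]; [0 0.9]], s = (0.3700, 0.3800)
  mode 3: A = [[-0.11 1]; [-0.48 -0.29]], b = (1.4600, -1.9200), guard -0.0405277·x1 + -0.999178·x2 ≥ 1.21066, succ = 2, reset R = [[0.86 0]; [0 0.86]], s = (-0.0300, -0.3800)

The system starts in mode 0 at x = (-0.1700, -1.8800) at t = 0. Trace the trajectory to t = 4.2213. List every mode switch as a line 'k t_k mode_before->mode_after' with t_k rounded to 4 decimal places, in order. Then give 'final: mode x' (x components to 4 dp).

Mode 0: guard c·x = 1.0595 hit at Δt = 1.2865 (t = 1.2865), x⁻ = (-1.4746, -0.2094) → reset → x⁺ = (-1.8030, 0.2380), jump to mode 2
Mode 2: guard c·x = 1.2844 hit at Δt = 0.6648 (t = 1.9513), x⁻ = (0.0140, 1.9306) → reset → x⁺ = (0.3826, 2.1175), jump to mode 3
Mode 3: guard c·x = 1.2107 hit at Δt = 1.1925 (t = 3.1438), x⁻ = (2.3711, -1.3078) → reset → x⁺ = (2.0092, -1.5047), jump to mode 2
Mode 2: flow for 1.0775 to horizon, guard not reached → x = (-0.0297, -1.9898)

1 1.2865 0->2
2 1.9513 2->3
3 3.1438 3->2
final: 2 -0.0297 -1.9898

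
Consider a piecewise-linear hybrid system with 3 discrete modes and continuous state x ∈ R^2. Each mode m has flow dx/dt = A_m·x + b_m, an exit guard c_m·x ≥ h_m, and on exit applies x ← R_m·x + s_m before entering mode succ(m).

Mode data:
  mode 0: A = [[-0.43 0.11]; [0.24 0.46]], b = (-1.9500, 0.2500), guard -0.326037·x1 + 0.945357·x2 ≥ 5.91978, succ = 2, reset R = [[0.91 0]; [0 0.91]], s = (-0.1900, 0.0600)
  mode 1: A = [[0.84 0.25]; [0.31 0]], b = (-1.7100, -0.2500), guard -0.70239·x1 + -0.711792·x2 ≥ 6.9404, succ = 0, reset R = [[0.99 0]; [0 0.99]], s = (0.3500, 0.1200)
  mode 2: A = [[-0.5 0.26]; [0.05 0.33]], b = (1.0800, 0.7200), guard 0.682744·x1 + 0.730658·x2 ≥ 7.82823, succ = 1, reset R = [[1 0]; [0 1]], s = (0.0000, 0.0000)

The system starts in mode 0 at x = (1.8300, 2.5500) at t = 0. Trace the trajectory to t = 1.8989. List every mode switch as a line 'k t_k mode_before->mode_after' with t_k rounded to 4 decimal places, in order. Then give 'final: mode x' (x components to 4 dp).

1 1.5393 0->2
final: 2 0.1698 6.5004

Mode 0: guard c·x = 5.9198 hit at Δt = 1.5393 (t = 1.5393), x⁻ = (-0.7131, 6.0160) → reset → x⁺ = (-0.8389, 5.5346), jump to mode 2
Mode 2: flow for 0.3596 to horizon, guard not reached → x = (0.1698, 6.5004)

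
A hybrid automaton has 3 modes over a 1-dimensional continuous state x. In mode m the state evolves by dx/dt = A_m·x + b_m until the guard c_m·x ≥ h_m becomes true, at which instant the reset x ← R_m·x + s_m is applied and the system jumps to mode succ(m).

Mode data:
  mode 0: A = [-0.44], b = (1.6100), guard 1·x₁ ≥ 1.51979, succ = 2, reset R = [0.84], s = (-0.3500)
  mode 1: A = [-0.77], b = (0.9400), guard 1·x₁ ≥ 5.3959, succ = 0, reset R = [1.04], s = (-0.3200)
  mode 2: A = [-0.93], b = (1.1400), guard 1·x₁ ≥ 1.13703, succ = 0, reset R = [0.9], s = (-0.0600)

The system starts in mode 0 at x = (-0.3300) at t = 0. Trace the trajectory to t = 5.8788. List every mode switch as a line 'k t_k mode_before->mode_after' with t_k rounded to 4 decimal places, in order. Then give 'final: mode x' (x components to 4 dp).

Mode 0: guard c·x = 1.5198 hit at Δt = 1.4161 (t = 1.4161), x⁻ = (1.5198) → reset → x⁺ = (0.9266), jump to mode 2
Mode 2: guard c·x = 1.1370 hit at Δt = 1.3064 (t = 2.7225), x⁻ = (1.1370) → reset → x⁺ = (0.9633), jump to mode 0
Mode 0: guard c·x = 1.5198 hit at Δt = 0.5255 (t = 3.2479), x⁻ = (1.5198) → reset → x⁺ = (0.9266), jump to mode 2
Mode 2: guard c·x = 1.1370 hit at Δt = 1.3064 (t = 4.5543), x⁻ = (1.1370) → reset → x⁺ = (0.9633), jump to mode 0
Mode 0: guard c·x = 1.5198 hit at Δt = 0.5255 (t = 5.0798), x⁻ = (1.5198) → reset → x⁺ = (0.9266), jump to mode 2
Mode 2: flow for 0.7990 to horizon, guard not reached → x = (1.0835)

1 1.4161 0->2
2 2.7225 2->0
3 3.2479 0->2
4 4.5543 2->0
5 5.0798 0->2
final: 2 1.0835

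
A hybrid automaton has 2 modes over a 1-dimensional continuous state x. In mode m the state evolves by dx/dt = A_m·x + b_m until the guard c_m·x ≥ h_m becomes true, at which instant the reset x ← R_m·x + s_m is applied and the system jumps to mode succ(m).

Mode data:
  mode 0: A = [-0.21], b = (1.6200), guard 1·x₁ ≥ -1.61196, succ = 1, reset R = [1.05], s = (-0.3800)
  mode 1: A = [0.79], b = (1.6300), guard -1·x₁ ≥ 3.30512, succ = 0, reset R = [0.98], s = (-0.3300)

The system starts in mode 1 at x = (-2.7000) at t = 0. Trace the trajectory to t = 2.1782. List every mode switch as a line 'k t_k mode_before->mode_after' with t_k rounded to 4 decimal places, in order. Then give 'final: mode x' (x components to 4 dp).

1 0.8456 1->0
2 1.7527 0->1
final: 1 -2.0763

Mode 1: guard c·x = 3.3051 hit at Δt = 0.8456 (t = 0.8456), x⁻ = (-3.3051) → reset → x⁺ = (-3.5690), jump to mode 0
Mode 0: guard c·x = -1.6120 hit at Δt = 0.9071 (t = 1.7527), x⁻ = (-1.6120) → reset → x⁺ = (-2.0726), jump to mode 1
Mode 1: flow for 0.4255 to horizon, guard not reached → x = (-2.0763)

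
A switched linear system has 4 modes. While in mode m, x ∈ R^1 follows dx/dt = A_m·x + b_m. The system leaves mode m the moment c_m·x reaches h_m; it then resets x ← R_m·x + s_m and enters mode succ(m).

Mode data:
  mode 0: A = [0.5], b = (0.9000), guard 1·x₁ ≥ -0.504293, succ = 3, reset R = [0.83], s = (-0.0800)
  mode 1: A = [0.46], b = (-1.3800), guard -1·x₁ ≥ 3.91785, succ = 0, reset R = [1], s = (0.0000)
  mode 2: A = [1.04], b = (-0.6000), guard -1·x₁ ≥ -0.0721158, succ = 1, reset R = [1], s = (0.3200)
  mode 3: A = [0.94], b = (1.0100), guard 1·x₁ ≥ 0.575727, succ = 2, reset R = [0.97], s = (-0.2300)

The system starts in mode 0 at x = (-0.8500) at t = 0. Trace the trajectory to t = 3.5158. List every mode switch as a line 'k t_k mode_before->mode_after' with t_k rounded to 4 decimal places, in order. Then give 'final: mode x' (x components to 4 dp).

1 0.6207 0->3
2 1.7406 3->2
3 2.4222 2->1
final: 1 -1.3128

Mode 0: guard c·x = -0.5043 hit at Δt = 0.6207 (t = 0.6207), x⁻ = (-0.5043) → reset → x⁺ = (-0.4986), jump to mode 3
Mode 3: guard c·x = 0.5757 hit at Δt = 1.1199 (t = 1.7406), x⁻ = (0.5757) → reset → x⁺ = (0.3285), jump to mode 2
Mode 2: guard c·x = -0.0721 hit at Δt = 0.6816 (t = 2.4222), x⁻ = (0.0721) → reset → x⁺ = (0.3921), jump to mode 1
Mode 1: flow for 1.0936 to horizon, guard not reached → x = (-1.3128)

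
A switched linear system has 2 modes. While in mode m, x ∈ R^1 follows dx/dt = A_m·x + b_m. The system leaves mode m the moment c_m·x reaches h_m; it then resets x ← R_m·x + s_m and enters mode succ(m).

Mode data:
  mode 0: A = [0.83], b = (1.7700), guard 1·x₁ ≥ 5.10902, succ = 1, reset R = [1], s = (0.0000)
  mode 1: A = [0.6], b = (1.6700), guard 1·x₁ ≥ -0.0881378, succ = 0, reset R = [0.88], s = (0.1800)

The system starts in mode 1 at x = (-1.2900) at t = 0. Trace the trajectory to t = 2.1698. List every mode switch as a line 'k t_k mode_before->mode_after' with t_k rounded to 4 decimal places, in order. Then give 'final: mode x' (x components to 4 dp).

1 0.9841 1->0
final: 0 3.8471

Mode 1: guard c·x = -0.0881 hit at Δt = 0.9841 (t = 0.9841), x⁻ = (-0.0881) → reset → x⁺ = (0.1024), jump to mode 0
Mode 0: flow for 1.1857 to horizon, guard not reached → x = (3.8471)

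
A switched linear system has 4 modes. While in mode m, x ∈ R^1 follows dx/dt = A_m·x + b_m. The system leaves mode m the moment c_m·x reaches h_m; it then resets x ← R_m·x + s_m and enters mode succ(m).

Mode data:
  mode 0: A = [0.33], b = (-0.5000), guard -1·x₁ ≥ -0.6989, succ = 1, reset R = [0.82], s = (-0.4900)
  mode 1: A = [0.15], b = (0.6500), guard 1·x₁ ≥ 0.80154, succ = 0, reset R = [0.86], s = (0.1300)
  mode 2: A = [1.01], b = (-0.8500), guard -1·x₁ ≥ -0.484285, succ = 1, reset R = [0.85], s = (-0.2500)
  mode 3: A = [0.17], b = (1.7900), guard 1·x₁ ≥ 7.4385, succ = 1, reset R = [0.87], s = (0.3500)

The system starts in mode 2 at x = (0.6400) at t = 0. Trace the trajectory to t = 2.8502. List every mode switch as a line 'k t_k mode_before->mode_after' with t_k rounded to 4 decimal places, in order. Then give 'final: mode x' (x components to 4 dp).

1 0.5667 2->1
2 1.4540 1->0
3 1.9377 0->1
final: 1 0.7309

Mode 2: guard c·x = -0.4843 hit at Δt = 0.5667 (t = 0.5667), x⁻ = (0.4843) → reset → x⁺ = (0.1616), jump to mode 1
Mode 1: guard c·x = 0.8015 hit at Δt = 0.8873 (t = 1.4540), x⁻ = (0.8015) → reset → x⁺ = (0.8193), jump to mode 0
Mode 0: guard c·x = -0.6989 hit at Δt = 0.4837 (t = 1.9377), x⁻ = (0.6989) → reset → x⁺ = (0.0831), jump to mode 1
Mode 1: flow for 0.9125 to horizon, guard not reached → x = (0.7309)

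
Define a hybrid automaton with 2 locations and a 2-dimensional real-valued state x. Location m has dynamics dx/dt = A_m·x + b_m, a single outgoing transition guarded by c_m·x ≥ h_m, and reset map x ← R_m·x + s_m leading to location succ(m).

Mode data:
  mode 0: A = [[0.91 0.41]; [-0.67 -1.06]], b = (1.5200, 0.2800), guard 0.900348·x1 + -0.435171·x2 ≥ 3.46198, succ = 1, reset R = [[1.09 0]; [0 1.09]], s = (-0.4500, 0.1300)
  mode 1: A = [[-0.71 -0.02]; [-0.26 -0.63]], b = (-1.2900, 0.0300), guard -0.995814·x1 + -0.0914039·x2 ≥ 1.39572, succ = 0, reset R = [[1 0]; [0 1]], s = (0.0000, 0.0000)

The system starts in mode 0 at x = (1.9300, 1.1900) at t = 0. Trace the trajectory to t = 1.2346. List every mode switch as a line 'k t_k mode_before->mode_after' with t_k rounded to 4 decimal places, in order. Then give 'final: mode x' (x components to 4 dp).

1 0.4494 0->1
final: 1 1.4066 -0.2000

Mode 0: guard c·x = 3.4620 hit at Δt = 0.4494 (t = 0.4494), x⁻ = (3.9096, 0.1332) → reset → x⁺ = (3.8114, 0.2752), jump to mode 1
Mode 1: flow for 0.7852 to horizon, guard not reached → x = (1.4066, -0.2000)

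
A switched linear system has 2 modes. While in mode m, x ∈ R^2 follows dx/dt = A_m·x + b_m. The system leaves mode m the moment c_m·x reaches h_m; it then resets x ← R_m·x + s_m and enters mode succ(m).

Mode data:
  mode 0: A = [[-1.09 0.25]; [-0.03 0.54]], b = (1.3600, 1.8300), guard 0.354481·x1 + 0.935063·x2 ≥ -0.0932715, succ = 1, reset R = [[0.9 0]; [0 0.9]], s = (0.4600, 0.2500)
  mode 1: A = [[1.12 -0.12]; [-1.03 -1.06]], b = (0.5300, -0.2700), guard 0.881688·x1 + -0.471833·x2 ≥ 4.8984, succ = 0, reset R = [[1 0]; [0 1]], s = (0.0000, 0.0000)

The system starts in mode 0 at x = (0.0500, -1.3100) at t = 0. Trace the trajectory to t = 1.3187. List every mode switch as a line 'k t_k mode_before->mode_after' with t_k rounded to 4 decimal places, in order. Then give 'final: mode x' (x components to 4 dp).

Mode 0: guard c·x = -0.0933 hit at Δt = 0.7213 (t = 0.7213), x⁻ = (0.6039, -0.3287) → reset → x⁺ = (1.0035, -0.0458), jump to mode 1
Mode 1: flow for 0.5974 to horizon, guard not reached → x = (2.4519, -0.9271)

1 0.7213 0->1
final: 1 2.4519 -0.9271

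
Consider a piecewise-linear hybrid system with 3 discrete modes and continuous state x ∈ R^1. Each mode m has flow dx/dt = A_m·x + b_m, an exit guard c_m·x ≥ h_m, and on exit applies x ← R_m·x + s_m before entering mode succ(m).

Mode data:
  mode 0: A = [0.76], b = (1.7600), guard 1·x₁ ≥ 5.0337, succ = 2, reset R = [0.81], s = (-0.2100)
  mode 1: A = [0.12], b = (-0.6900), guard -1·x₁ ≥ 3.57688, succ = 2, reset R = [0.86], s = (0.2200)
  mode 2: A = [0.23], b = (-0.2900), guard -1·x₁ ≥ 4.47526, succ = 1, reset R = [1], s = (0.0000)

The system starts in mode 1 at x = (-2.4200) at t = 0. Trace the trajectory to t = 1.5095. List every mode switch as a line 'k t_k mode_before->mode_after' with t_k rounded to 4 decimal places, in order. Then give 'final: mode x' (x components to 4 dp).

Mode 1: guard c·x = 3.5769 hit at Δt = 1.1036 (t = 1.1036), x⁻ = (-3.5769) → reset → x⁺ = (-2.8561), jump to mode 2
Mode 2: flow for 0.4059 to horizon, guard not reached → x = (-3.2590)

1 1.1036 1->2
final: 2 -3.2590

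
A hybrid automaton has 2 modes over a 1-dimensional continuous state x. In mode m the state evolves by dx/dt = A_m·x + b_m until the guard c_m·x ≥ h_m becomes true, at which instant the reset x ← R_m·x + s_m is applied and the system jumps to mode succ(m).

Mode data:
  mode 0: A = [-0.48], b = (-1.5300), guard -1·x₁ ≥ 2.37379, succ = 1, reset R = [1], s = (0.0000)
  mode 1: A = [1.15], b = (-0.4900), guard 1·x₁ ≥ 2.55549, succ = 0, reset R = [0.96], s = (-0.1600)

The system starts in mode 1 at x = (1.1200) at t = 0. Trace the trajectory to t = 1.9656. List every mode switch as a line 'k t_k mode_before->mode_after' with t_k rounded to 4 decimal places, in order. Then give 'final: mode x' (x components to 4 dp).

Mode 1: guard c·x = 2.5555 hit at Δt = 0.9750 (t = 0.9750), x⁻ = (2.5555) → reset → x⁺ = (2.2933), jump to mode 0
Mode 0: flow for 0.9906 to horizon, guard not reached → x = (0.2192)

1 0.9750 1->0
final: 0 0.2192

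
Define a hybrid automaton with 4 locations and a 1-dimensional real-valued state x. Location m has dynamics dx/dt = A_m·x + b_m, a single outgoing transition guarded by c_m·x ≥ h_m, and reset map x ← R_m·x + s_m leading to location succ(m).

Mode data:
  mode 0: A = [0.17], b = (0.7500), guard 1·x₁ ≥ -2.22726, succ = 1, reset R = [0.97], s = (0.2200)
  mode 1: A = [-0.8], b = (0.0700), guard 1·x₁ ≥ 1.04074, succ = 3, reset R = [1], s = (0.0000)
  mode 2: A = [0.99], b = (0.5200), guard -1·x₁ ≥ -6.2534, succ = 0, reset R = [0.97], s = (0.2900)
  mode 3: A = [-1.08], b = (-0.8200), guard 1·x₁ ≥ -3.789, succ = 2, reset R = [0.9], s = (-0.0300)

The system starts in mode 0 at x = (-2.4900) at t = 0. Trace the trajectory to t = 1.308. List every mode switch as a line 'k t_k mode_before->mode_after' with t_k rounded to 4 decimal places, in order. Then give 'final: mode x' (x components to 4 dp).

Mode 0: guard c·x = -2.2273 hit at Δt = 0.7538 (t = 0.7538), x⁻ = (-2.2273) → reset → x⁺ = (-1.9404), jump to mode 1
Mode 1: flow for 0.5542 to horizon, guard not reached → x = (-1.2142)

1 0.7538 0->1
final: 1 -1.2142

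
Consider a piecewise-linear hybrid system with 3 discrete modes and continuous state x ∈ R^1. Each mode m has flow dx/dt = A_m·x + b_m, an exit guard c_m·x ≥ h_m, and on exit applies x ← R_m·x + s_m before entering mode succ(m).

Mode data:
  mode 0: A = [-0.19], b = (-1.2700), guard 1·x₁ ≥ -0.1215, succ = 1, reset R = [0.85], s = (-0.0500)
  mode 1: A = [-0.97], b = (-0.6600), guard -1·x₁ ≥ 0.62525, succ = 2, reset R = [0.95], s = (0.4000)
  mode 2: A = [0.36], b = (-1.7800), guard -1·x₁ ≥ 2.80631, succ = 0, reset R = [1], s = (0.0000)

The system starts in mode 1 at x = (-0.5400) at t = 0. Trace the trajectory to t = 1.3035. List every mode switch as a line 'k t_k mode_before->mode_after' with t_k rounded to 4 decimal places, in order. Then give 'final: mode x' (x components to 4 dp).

Mode 1: guard c·x = 0.6252 hit at Δt = 0.9632 (t = 0.9632), x⁻ = (-0.6252) → reset → x⁺ = (-0.1940), jump to mode 2
Mode 2: flow for 0.3403 to horizon, guard not reached → x = (-0.8637)

1 0.9632 1->2
final: 2 -0.8637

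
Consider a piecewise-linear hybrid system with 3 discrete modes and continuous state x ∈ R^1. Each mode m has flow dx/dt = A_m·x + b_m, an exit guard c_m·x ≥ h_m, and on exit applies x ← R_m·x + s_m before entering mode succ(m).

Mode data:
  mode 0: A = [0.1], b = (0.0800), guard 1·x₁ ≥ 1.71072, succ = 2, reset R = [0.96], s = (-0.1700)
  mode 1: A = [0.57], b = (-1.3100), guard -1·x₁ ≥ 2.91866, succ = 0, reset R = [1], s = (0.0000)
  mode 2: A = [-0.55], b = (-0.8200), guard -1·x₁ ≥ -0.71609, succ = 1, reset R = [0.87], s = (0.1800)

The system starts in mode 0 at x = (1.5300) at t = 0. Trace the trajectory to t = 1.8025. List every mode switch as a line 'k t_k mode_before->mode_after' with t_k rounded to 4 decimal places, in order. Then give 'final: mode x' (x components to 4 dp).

1 0.7470 0->2
2 1.2827 2->1
final: 1 0.2874

Mode 0: guard c·x = 1.7107 hit at Δt = 0.7470 (t = 0.7470), x⁻ = (1.7107) → reset → x⁺ = (1.4723), jump to mode 2
Mode 2: guard c·x = -0.7161 hit at Δt = 0.5357 (t = 1.2827), x⁻ = (0.7161) → reset → x⁺ = (0.8030), jump to mode 1
Mode 1: flow for 0.5198 to horizon, guard not reached → x = (0.2874)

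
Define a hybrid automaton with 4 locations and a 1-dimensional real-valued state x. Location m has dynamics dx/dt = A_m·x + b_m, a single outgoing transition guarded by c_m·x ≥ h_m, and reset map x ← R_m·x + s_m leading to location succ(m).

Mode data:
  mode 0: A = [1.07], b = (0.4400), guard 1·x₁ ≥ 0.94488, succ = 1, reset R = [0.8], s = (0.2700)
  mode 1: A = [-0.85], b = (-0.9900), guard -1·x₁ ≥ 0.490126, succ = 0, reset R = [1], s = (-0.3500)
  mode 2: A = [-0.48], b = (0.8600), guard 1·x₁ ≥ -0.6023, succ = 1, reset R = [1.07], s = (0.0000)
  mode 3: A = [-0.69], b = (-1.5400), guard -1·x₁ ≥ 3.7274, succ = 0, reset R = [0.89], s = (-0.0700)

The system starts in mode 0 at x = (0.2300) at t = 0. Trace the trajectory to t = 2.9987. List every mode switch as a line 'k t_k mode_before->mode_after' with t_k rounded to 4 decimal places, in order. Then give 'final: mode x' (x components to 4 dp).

1 0.7000 0->1
2 2.0857 1->0
final: 0 -1.5505

Mode 0: guard c·x = 0.9449 hit at Δt = 0.7000 (t = 0.7000), x⁻ = (0.9449) → reset → x⁺ = (1.0259), jump to mode 1
Mode 1: guard c·x = 0.4901 hit at Δt = 1.3857 (t = 2.0857), x⁻ = (-0.4901) → reset → x⁺ = (-0.8401), jump to mode 0
Mode 0: flow for 0.9130 to horizon, guard not reached → x = (-1.5505)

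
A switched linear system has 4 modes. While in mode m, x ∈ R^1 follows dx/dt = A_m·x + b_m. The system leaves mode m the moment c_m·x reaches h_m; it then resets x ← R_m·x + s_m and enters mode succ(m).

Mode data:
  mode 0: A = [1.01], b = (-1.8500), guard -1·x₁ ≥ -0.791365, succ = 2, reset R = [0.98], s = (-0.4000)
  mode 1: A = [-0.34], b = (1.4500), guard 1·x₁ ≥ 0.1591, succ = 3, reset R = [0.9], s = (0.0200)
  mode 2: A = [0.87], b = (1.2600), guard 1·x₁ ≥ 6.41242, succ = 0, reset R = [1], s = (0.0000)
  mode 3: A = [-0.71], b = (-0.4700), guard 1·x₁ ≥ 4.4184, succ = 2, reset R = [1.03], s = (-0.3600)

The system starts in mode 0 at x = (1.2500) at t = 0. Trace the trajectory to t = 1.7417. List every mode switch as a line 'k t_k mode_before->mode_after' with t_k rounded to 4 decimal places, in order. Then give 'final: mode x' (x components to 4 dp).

1 0.5756 0->2
final: 2 3.5818

Mode 0: guard c·x = -0.7914 hit at Δt = 0.5756 (t = 0.5756), x⁻ = (0.7914) → reset → x⁺ = (0.3755), jump to mode 2
Mode 2: flow for 1.1661 to horizon, guard not reached → x = (3.5818)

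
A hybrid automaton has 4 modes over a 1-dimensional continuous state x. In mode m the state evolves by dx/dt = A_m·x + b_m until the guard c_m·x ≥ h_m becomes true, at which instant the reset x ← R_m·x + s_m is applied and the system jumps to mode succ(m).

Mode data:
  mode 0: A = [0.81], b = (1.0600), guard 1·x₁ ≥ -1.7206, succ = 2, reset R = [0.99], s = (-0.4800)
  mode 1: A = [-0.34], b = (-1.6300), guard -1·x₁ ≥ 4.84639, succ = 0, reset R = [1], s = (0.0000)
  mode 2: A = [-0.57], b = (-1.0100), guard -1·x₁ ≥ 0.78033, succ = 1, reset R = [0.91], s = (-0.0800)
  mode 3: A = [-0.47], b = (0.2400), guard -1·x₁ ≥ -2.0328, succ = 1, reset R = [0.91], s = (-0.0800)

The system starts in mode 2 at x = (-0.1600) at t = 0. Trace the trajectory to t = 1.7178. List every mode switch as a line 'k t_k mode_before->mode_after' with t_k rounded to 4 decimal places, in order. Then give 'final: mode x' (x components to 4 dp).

Mode 2: guard c·x = 0.7803 hit at Δt = 0.8524 (t = 0.8524), x⁻ = (-0.7803) → reset → x⁺ = (-0.7901), jump to mode 1
Mode 1: flow for 0.8654 to horizon, guard not reached → x = (-1.8107)

1 0.8524 2->1
final: 1 -1.8107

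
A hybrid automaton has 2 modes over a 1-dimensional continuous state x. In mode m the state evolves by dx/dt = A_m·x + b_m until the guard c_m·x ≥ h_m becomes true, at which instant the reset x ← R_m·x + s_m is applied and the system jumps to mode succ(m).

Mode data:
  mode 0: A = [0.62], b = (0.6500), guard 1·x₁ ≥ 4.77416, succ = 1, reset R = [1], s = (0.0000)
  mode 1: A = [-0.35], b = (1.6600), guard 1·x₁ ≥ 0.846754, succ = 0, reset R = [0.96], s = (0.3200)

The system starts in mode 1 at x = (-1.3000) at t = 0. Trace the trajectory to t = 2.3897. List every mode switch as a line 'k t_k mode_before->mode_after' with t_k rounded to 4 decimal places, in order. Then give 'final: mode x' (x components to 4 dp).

Mode 1: guard c·x = 0.8468 hit at Δt = 1.2540 (t = 1.2540), x⁻ = (0.8468) → reset → x⁺ = (1.1329), jump to mode 0
Mode 0: flow for 1.1357 to horizon, guard not reached → x = (3.3623)

1 1.2540 1->0
final: 0 3.3623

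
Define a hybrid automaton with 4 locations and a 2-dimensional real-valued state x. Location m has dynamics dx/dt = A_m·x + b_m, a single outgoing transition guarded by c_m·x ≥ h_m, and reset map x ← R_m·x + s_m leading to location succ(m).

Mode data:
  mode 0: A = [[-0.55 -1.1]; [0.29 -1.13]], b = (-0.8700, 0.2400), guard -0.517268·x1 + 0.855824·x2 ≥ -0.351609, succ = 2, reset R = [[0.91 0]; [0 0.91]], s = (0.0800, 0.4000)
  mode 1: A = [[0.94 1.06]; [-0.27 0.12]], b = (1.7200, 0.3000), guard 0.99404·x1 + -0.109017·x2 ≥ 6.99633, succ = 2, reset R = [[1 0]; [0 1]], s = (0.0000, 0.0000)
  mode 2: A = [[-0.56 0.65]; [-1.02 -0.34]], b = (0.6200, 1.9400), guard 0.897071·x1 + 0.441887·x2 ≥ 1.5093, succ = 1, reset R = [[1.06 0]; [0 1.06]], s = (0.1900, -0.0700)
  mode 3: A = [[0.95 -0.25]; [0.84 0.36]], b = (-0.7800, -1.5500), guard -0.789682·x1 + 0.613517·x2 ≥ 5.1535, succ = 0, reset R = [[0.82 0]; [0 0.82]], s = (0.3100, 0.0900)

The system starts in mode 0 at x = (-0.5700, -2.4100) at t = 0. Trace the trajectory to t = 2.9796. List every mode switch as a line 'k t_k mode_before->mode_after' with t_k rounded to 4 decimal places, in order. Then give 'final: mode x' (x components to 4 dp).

Mode 0: guard c·x = -0.3516 hit at Δt = 1.2703 (t = 1.2703), x⁻ = (0.0052, -0.4077) → reset → x⁺ = (0.0848, 0.0290), jump to mode 2
Mode 2: guard c·x = 1.5093 hit at Δt = 1.1372 (t = 2.4075), x⁻ = (1.0407, 1.3030) → reset → x⁺ = (1.2931, 1.3111), jump to mode 1
Mode 1: flow for 0.5721 to horizon, guard not reached → x = (4.5416, 1.1403)

1 1.2703 0->2
2 2.4075 2->1
final: 1 4.5416 1.1403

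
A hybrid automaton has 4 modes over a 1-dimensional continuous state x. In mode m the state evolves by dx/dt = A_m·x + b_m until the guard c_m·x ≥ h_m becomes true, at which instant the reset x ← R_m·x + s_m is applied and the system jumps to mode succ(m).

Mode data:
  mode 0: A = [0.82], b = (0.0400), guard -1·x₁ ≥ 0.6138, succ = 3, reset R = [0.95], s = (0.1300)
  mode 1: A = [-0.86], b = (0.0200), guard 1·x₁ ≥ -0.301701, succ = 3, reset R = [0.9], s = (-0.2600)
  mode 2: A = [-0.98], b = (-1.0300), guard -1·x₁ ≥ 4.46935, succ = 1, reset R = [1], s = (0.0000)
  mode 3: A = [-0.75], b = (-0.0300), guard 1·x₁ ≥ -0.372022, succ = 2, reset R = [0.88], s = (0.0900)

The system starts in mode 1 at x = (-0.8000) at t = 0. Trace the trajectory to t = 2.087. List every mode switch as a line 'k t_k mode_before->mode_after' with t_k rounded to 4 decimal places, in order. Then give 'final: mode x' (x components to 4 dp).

1 1.0809 1->3
2 1.6040 3->2
final: 2 -0.5442

Mode 1: guard c·x = -0.3017 hit at Δt = 1.0809 (t = 1.0809), x⁻ = (-0.3017) → reset → x⁺ = (-0.5315), jump to mode 3
Mode 3: guard c·x = -0.3720 hit at Δt = 0.5231 (t = 1.6040), x⁻ = (-0.3720) → reset → x⁺ = (-0.2374), jump to mode 2
Mode 2: flow for 0.4830 to horizon, guard not reached → x = (-0.5442)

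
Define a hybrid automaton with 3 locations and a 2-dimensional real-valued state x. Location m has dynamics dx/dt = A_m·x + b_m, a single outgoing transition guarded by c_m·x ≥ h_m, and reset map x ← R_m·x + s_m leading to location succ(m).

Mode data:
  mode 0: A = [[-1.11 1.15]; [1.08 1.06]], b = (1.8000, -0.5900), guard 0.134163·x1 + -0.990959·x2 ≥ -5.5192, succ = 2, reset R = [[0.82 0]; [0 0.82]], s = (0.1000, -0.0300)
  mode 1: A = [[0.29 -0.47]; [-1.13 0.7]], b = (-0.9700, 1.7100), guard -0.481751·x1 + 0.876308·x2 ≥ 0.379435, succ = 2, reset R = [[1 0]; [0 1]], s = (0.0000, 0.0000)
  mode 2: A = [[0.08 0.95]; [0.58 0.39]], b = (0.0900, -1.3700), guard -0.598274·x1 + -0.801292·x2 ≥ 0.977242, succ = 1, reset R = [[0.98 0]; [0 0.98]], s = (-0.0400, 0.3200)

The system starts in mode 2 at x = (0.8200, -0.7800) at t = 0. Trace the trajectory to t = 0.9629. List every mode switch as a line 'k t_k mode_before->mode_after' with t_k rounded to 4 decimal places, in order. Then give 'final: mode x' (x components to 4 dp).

1 0.4939 2->1
final: 1 0.1107 -0.7820

Mode 2: guard c·x = 0.9772 hit at Δt = 0.4939 (t = 0.4939), x⁻ = (0.3662, -1.4930) → reset → x⁺ = (0.3189, -1.1431), jump to mode 1
Mode 1: flow for 0.4690 to horizon, guard not reached → x = (0.1107, -0.7820)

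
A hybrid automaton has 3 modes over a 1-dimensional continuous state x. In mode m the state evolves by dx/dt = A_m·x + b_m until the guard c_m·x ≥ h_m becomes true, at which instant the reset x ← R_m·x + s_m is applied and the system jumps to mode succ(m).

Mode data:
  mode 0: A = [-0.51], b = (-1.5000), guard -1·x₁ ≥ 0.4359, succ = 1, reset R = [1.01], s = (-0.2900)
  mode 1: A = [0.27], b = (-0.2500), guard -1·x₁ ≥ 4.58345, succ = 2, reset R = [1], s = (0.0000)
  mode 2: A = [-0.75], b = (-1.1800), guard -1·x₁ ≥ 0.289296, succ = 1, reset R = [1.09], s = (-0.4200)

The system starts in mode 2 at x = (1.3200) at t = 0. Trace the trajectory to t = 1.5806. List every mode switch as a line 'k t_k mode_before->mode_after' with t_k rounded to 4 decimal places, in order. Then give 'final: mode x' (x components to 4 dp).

1 1.0832 2->1
final: 1 -0.9741

Mode 2: guard c·x = 0.2893 hit at Δt = 1.0832 (t = 1.0832), x⁻ = (-0.2893) → reset → x⁺ = (-0.7353), jump to mode 1
Mode 1: flow for 0.4974 to horizon, guard not reached → x = (-0.9741)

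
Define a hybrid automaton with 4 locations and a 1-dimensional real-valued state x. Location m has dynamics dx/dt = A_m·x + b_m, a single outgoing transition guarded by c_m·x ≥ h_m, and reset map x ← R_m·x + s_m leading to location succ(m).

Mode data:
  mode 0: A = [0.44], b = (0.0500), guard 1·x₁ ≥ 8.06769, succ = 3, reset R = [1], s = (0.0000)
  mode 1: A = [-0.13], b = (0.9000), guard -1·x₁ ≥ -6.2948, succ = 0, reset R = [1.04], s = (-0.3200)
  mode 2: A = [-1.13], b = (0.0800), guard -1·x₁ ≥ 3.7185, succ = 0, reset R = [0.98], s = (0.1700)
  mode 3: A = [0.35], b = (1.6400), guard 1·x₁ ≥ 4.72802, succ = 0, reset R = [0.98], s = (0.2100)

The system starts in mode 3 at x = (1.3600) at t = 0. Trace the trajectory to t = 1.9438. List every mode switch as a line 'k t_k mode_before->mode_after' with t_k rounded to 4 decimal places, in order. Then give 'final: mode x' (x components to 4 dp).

1 1.2652 3->0
final: 0 6.5683

Mode 3: guard c·x = 4.7280 hit at Δt = 1.2652 (t = 1.2652), x⁻ = (4.7280) → reset → x⁺ = (4.8435), jump to mode 0
Mode 0: flow for 0.6786 to horizon, guard not reached → x = (6.5683)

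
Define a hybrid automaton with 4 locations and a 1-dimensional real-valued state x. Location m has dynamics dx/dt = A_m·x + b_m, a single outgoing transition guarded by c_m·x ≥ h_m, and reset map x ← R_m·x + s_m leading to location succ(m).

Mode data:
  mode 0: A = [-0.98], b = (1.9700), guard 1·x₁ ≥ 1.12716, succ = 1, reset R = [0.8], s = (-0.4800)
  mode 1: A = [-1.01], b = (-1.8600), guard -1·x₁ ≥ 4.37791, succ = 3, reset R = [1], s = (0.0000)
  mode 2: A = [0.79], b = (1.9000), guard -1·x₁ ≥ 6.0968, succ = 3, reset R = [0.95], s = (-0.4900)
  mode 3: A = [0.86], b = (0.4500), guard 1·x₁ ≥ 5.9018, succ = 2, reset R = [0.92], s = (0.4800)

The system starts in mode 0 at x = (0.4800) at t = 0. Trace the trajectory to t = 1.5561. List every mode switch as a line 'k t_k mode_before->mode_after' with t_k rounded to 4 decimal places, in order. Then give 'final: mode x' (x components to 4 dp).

Mode 0: guard c·x = 1.1272 hit at Δt = 0.5610 (t = 0.5610), x⁻ = (1.1272) → reset → x⁺ = (0.4217), jump to mode 1
Mode 1: flow for 0.9951 to horizon, guard not reached → x = (-1.0132)

1 0.5610 0->1
final: 1 -1.0132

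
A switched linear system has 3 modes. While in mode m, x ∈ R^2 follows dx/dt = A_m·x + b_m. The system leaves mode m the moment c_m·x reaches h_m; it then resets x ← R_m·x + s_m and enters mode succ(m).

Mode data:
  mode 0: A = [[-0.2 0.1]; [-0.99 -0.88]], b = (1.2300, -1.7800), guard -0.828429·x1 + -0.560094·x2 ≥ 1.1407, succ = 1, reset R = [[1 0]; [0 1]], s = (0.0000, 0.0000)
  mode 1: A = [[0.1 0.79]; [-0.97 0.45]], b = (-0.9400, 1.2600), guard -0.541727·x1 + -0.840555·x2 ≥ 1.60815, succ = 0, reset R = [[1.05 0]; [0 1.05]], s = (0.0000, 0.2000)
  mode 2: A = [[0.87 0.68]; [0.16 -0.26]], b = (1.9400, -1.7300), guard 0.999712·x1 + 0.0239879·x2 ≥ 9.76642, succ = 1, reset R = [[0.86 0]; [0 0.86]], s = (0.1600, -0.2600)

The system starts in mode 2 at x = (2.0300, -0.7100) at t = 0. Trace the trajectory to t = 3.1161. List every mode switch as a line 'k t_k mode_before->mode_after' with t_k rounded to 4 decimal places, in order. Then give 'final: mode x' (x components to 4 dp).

1 1.3831 2->1
2 1.9638 1->0
final: 0 6.0907 -8.2500

Mode 2: guard c·x = 9.7664 hit at Δt = 1.3831 (t = 1.3831), x⁻ = (9.8050, -1.4926) → reset → x⁺ = (8.5923, -1.5436), jump to mode 1
Mode 1: guard c·x = 1.6081 hit at Δt = 0.5807 (t = 1.9638), x⁻ = (6.7225, -6.2457) → reset → x⁺ = (7.0586, -6.3580), jump to mode 0
Mode 0: flow for 1.1523 to horizon, guard not reached → x = (6.0907, -8.2500)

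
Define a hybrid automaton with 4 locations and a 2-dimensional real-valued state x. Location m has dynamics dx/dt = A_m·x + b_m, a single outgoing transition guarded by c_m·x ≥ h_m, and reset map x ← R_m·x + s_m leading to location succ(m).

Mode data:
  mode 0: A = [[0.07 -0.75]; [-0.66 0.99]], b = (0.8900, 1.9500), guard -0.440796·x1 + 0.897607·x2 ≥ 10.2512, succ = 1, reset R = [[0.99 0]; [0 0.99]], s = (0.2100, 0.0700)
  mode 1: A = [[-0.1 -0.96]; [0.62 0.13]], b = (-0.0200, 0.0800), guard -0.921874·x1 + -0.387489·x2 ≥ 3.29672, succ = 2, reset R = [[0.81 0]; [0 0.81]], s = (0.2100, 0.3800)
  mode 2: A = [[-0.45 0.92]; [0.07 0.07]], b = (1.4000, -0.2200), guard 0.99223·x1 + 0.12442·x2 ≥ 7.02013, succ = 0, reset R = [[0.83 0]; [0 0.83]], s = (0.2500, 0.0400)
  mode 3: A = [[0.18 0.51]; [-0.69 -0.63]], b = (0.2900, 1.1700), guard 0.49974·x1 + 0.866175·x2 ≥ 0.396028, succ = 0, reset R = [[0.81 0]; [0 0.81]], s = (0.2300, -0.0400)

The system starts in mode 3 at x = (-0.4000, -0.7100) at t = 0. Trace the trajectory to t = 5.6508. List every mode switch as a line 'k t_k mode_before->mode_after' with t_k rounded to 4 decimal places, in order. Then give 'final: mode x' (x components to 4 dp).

Mode 3: guard c·x = 0.3960 hit at Δt = 0.9070 (t = 0.9070), x⁻ = (-0.1933, 0.5688) → reset → x⁺ = (0.0734, 0.4207), jump to mode 0
Mode 0: guard c·x = 10.2512 hit at Δt = 1.5621 (t = 2.4691), x⁻ = (-3.0378, 9.9288) → reset → x⁺ = (-2.7974, 9.8995), jump to mode 1
Mode 1: guard c·x = 3.2967 hit at Δt = 0.5228 (t = 2.9919), x⁻ = (-7.3293, 8.9291) → reset → x⁺ = (-5.7267, 7.6126), jump to mode 2
Mode 2: guard c·x = 7.0201 hit at Δt = 1.4316 (t = 4.4235), x⁻ = (6.0531, 8.1504) → reset → x⁺ = (5.2741, 6.8048), jump to mode 0
Mode 0: guard c·x = 10.2512 hit at Δt = 0.6361 (t = 5.0596), x⁻ = (1.6569, 12.2342) → reset → x⁺ = (1.8503, 12.1819), jump to mode 1
Mode 1: flow for 0.5912 to horizon, guard not reached → x = (-5.2082, 12.5757)

1 0.9070 3->0
2 2.4691 0->1
3 2.9919 1->2
4 4.4235 2->0
5 5.0596 0->1
final: 1 -5.2082 12.5757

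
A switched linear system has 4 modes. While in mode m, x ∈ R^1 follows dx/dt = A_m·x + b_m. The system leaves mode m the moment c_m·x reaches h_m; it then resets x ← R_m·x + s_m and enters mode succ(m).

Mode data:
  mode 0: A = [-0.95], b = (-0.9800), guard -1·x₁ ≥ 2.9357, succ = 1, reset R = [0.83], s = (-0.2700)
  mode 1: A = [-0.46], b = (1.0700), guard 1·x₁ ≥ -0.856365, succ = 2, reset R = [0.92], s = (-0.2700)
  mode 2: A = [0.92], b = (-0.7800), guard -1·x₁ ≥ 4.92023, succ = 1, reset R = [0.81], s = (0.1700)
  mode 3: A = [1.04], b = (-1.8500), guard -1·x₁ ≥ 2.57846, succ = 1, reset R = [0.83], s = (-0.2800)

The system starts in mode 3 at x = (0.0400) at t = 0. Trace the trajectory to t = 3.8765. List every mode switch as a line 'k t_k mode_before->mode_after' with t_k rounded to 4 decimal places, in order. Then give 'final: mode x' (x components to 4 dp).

Mode 3: guard c·x = 2.5785 hit at Δt = 0.8833 (t = 0.8833), x⁻ = (-2.5785) → reset → x⁺ = (-2.4201), jump to mode 1
Mode 1: guard c·x = -0.8564 hit at Δt = 0.8689 (t = 1.7522), x⁻ = (-0.8564) → reset → x⁺ = (-1.0579), jump to mode 2
Mode 2: guard c·x = 4.9202 hit at Δt = 1.2038 (t = 2.9560), x⁻ = (-4.9202) → reset → x⁺ = (-3.8154), jump to mode 1
Mode 1: flow for 0.9205 to horizon, guard not reached → x = (-1.6953)

1 0.8833 3->1
2 1.7522 1->2
3 2.9560 2->1
final: 1 -1.6953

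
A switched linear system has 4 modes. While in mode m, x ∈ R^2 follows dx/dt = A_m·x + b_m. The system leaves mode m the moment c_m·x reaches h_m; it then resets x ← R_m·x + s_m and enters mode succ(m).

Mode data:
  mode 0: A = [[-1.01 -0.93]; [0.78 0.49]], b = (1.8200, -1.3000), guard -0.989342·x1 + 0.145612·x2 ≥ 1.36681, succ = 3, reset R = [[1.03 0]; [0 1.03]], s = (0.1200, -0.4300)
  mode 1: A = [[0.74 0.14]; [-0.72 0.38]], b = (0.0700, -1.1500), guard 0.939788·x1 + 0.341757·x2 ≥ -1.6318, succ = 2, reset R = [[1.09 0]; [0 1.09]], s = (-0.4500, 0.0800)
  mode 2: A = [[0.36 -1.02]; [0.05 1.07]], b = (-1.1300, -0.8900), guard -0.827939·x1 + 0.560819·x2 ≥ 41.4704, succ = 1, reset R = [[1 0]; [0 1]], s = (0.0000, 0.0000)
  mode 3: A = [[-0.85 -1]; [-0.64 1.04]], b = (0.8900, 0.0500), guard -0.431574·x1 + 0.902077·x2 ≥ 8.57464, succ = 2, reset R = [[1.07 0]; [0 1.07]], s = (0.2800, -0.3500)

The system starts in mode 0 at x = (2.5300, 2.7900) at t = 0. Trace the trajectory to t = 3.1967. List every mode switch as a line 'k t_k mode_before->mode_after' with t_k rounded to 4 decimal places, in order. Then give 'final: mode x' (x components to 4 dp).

1 1.4094 0->3
2 2.0035 3->2
final: 2 -28.8347 26.7184

Mode 0: guard c·x = 1.3668 hit at Δt = 1.4094 (t = 1.4094), x⁻ = (-0.7532, 4.2694) → reset → x⁺ = (-0.6557, 3.9675), jump to mode 3
Mode 3: guard c·x = 8.5746 hit at Δt = 0.5941 (t = 2.0035), x⁻ = (-2.7653, 8.1824) → reset → x⁺ = (-2.6789, 8.4052), jump to mode 2
Mode 2: flow for 1.1932 to horizon, guard not reached → x = (-28.8347, 26.7184)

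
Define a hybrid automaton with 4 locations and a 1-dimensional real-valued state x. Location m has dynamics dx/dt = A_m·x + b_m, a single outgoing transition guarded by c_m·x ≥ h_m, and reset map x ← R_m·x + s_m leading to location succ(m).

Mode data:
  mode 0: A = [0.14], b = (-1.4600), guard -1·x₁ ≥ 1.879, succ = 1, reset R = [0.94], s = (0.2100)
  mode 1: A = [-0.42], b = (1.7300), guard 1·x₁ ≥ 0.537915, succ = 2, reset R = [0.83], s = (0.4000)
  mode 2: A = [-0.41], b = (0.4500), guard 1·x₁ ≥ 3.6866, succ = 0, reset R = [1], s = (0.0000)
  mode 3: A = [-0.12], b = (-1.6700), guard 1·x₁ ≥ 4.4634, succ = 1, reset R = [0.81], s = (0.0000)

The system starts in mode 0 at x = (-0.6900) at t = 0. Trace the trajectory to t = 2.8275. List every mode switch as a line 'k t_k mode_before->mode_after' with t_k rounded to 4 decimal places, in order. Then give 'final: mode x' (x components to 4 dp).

1 0.7257 0->1
2 1.8220 1->2
final: 2 0.9313

Mode 0: guard c·x = 1.8790 hit at Δt = 0.7257 (t = 0.7257), x⁻ = (-1.8790) → reset → x⁺ = (-1.5563), jump to mode 1
Mode 1: guard c·x = 0.5379 hit at Δt = 1.0963 (t = 1.8220), x⁻ = (0.5379) → reset → x⁺ = (0.8465), jump to mode 2
Mode 2: flow for 1.0055 to horizon, guard not reached → x = (0.9313)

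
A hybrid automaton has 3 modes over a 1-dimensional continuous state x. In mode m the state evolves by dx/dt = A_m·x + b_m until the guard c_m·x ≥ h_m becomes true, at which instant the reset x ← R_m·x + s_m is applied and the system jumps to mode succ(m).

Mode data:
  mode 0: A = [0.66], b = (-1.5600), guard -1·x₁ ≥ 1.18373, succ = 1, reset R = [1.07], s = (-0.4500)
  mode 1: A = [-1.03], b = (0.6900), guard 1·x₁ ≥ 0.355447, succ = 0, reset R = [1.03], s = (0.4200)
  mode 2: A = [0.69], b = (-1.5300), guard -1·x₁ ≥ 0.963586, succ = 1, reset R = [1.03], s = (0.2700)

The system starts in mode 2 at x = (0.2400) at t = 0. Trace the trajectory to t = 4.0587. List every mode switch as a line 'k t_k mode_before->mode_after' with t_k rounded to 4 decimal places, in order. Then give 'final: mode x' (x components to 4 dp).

1 0.6890 2->1
2 2.1336 1->0
3 3.3614 0->1
final: 1 -0.4938

Mode 2: guard c·x = 0.9636 hit at Δt = 0.6890 (t = 0.6890), x⁻ = (-0.9636) → reset → x⁺ = (-0.7225), jump to mode 1
Mode 1: guard c·x = 0.3554 hit at Δt = 1.4446 (t = 2.1336), x⁻ = (0.3554) → reset → x⁺ = (0.7861), jump to mode 0
Mode 0: guard c·x = 1.1837 hit at Δt = 1.2278 (t = 3.3614), x⁻ = (-1.1837) → reset → x⁺ = (-1.7166), jump to mode 1
Mode 1: flow for 0.6973 to horizon, guard not reached → x = (-0.4938)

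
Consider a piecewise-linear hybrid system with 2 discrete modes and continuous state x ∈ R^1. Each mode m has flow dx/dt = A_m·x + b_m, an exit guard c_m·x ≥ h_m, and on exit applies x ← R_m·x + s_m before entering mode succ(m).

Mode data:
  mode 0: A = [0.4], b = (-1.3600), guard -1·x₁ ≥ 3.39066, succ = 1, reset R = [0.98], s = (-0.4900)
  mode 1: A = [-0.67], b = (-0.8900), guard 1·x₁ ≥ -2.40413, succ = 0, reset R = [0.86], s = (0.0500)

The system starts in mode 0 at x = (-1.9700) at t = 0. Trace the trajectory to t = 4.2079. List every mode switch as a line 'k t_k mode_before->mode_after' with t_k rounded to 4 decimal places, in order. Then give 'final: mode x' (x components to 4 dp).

Mode 0: guard c·x = 3.3907 hit at Δt = 0.5868 (t = 0.5868), x⁻ = (-3.3907) → reset → x⁺ = (-3.8128), jump to mode 1
Mode 1: guard c·x = -2.4041 hit at Δt = 1.2493 (t = 1.8361), x⁻ = (-2.4041) → reset → x⁺ = (-2.0176), jump to mode 0
Mode 0: guard c·x = 3.3907 hit at Δt = 0.5648 (t = 2.4009), x⁻ = (-3.3907) → reset → x⁺ = (-3.8128), jump to mode 1
Mode 1: guard c·x = -2.4041 hit at Δt = 1.2493 (t = 3.6502), x⁻ = (-2.4041) → reset → x⁺ = (-2.0176), jump to mode 0
Mode 0: flow for 0.5577 to horizon, guard not reached → x = (-3.3716)

1 0.5868 0->1
2 1.8361 1->0
3 2.4009 0->1
4 3.6502 1->0
final: 0 -3.3716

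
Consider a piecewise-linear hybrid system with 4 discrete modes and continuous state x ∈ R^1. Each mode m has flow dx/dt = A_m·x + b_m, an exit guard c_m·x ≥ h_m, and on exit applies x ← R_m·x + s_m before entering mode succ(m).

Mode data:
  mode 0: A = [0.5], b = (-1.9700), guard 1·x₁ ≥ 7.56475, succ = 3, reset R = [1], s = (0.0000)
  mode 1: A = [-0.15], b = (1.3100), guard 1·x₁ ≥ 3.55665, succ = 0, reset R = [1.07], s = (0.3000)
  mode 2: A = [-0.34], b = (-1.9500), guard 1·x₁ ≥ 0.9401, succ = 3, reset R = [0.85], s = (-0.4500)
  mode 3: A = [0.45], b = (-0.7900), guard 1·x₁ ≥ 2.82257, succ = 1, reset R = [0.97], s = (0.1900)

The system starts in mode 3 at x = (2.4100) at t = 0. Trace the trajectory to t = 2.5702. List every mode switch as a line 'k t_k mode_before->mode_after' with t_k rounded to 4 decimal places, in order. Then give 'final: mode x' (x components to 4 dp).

1 1.0863 3->1
2 1.8505 1->0
final: 0 4.1773

Mode 3: guard c·x = 2.8226 hit at Δt = 1.0863 (t = 1.0863), x⁻ = (2.8226) → reset → x⁺ = (2.9279), jump to mode 1
Mode 1: guard c·x = 3.5566 hit at Δt = 0.7642 (t = 1.8505), x⁻ = (3.5566) → reset → x⁺ = (4.1056), jump to mode 0
Mode 0: flow for 0.7197 to horizon, guard not reached → x = (4.1773)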